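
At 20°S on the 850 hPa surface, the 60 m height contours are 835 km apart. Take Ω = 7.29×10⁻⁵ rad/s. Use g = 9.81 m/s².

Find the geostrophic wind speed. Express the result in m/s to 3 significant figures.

14.1 m/s

Coriolis parameter at 20°S:
f = 2Ω sin φ = 2 × 7.29×10⁻⁵ × sin 20° = 4.99×10⁻⁵ s⁻¹
Height gradient: |∂Z/∂n| = 60 m / 835000 m = 7.19×10⁻⁵
On a pressure surface, geostrophic balance gives V_g = (g/f)|∂Z/∂n|:
V_g = 9.81 × 7.19×10⁻⁵ / 4.99×10⁻⁵ = 14.1 m/s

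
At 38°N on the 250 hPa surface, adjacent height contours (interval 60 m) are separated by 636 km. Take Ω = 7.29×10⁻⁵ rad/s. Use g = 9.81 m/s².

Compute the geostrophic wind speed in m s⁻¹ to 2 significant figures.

10 m s⁻¹

Coriolis parameter at 38°N:
f = 2Ω sin φ = 2 × 7.29×10⁻⁵ × sin 38° = 8.98×10⁻⁵ s⁻¹
Height gradient: |∂Z/∂n| = 60 m / 636000 m = 9.43×10⁻⁵
On a pressure surface, geostrophic balance gives V_g = (g/f)|∂Z/∂n|:
V_g = 9.81 × 9.43×10⁻⁵ / 8.98×10⁻⁵ = 10.3 m/s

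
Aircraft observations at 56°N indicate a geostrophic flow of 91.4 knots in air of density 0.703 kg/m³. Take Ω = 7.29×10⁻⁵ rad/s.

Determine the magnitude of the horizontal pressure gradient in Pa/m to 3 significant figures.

4.00×10⁻³ Pa/m

Coriolis parameter at 56°N:
f = 2Ω sin φ = 2 × 7.29×10⁻⁵ × sin 56° = 1.21×10⁻⁴ s⁻¹
Wind speed in SI: 91.4 knots = 47.0 m/s
Geostrophic balance rearranged: |∂P/∂n| = f ρ V_g
|∂P/∂n| = 1.21×10⁻⁴ × 0.703 × 47.0 = 4.00×10⁻³ Pa/m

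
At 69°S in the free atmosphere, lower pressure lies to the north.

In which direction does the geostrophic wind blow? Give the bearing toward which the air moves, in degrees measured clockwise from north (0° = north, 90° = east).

270°

The pressure-gradient force points toward the north (bearing 000°).
Geostrophic balance: in the Southern Hemisphere the Coriolis force deflects motion to the left, so the geostrophic wind blows 90° to the left of the pressure-gradient force (low pressure on the right).
Rotating 000° by 90° counterclockwise gives 270° — the wind blows toward the west.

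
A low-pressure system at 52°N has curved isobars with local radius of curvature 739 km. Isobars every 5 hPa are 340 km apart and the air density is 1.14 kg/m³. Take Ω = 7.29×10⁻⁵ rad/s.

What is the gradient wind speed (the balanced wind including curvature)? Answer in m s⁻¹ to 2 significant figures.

Coriolis parameter at 52°N:
f = 2Ω sin φ = 2 × 7.29×10⁻⁵ × sin 52° = 1.15×10⁻⁴ s⁻¹
Pressure gradient: |∂P/∂n| = 500 Pa / 340000 m = 1.47×10⁻³ Pa/m
Geostrophic speed: V_g = |∂P/∂n|/(fρ) = 1.47×10⁻³/(1.15×10⁻⁴ × 1.14) = 11.2 m/s
Around a low, centrifugal force acts outward with Coriolis, so pressure-gradient force balances both:
(1/ρ)|∂P/∂n| = fV + V²/R  →  V² + fR·V − fR·V_g = 0
With fR = 1.15×10⁻⁴ × 739×10³ m = 84.9 m/s:
V = [−fR + √((fR)² + 4 fR V_g)]/2 = [−84.9 + √(84.9² + 4×84.9×11.2)]/2 = 10 m/s
Subgeostrophic (V < V_g = 11.2 m/s), as expected around a low.

10 m s⁻¹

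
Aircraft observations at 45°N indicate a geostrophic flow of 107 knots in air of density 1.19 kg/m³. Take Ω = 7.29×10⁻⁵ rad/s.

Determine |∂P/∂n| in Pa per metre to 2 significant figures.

Coriolis parameter at 45°N:
f = 2Ω sin φ = 2 × 7.29×10⁻⁵ × sin 45° = 1.03×10⁻⁴ s⁻¹
Wind speed in SI: 107 knots = 55.0 m/s
Geostrophic balance rearranged: |∂P/∂n| = f ρ V_g
|∂P/∂n| = 1.03×10⁻⁴ × 1.19 × 55.0 = 6.75×10⁻³ Pa/m

6.8×10⁻³ Pa/m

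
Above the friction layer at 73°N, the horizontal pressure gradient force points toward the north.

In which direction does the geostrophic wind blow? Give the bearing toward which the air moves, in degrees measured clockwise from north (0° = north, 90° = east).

090°

The pressure-gradient force points toward the north (bearing 000°).
Geostrophic balance: in the Northern Hemisphere the Coriolis force deflects motion to the right, so the geostrophic wind blows 90° to the right of the pressure-gradient force (low pressure on the left).
Rotating 000° by 90° clockwise gives 090° — the wind blows toward the east.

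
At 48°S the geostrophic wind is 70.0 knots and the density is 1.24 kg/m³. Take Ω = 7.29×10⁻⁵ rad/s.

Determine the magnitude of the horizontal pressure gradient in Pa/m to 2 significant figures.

Coriolis parameter at 48°S:
f = 2Ω sin φ = 2 × 7.29×10⁻⁵ × sin 48° = 1.08×10⁻⁴ s⁻¹
Wind speed in SI: 70.0 knots = 36.0 m/s
Geostrophic balance rearranged: |∂P/∂n| = f ρ V_g
|∂P/∂n| = 1.08×10⁻⁴ × 1.24 × 36.0 = 4.84×10⁻³ Pa/m

4.8×10⁻³ Pa/m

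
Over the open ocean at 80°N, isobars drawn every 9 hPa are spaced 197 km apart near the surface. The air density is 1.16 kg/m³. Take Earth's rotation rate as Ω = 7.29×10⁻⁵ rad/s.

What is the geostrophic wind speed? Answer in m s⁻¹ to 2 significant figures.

27 m s⁻¹

Coriolis parameter at 80°N:
f = 2Ω sin φ = 2 × 7.29×10⁻⁵ × sin 80° = 1.44×10⁻⁴ s⁻¹
Pressure gradient: |∂P/∂n| = 900 Pa / 197000 m = 4.57×10⁻³ Pa/m
Geostrophic balance (pressure-gradient force = Coriolis force):
V_g = (1/(fρ)) |∂P/∂n| = 4.57×10⁻³ / (1.44×10⁻⁴ × 1.16) = 27.4 m/s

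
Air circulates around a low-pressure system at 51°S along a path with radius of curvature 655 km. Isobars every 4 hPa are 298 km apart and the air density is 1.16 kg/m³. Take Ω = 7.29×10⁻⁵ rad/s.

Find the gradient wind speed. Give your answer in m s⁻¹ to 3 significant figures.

9.10 m s⁻¹

Coriolis parameter at 51°S:
f = 2Ω sin φ = 2 × 7.29×10⁻⁵ × sin 51° = 1.13×10⁻⁴ s⁻¹
Pressure gradient: |∂P/∂n| = 400 Pa / 298000 m = 1.34×10⁻³ Pa/m
Geostrophic speed: V_g = |∂P/∂n|/(fρ) = 1.34×10⁻³/(1.13×10⁻⁴ × 1.16) = 10.2 m/s
Around a low, centrifugal force acts outward with Coriolis, so pressure-gradient force balances both:
(1/ρ)|∂P/∂n| = fV + V²/R  →  V² + fR·V − fR·V_g = 0
With fR = 1.13×10⁻⁴ × 655×10³ m = 74.2 m/s:
V = [−fR + √((fR)² + 4 fR V_g)]/2 = [−74.2 + √(74.2² + 4×74.2×10.2)]/2 = 9.1 m/s
Subgeostrophic (V < V_g = 10.2 m/s), as expected around a low.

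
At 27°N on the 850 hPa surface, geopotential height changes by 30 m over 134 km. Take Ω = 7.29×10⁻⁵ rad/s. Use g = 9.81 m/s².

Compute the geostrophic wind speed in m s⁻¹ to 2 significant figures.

33 m s⁻¹

Coriolis parameter at 27°N:
f = 2Ω sin φ = 2 × 7.29×10⁻⁵ × sin 27° = 6.62×10⁻⁵ s⁻¹
Height gradient: |∂Z/∂n| = 30 m / 134000 m = 2.24×10⁻⁴
On a pressure surface, geostrophic balance gives V_g = (g/f)|∂Z/∂n|:
V_g = 9.81 × 2.24×10⁻⁴ / 6.62×10⁻⁵ = 33.2 m/s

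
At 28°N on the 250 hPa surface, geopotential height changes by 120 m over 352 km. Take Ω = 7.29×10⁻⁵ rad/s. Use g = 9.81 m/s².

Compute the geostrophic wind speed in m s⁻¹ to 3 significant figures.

Coriolis parameter at 28°N:
f = 2Ω sin φ = 2 × 7.29×10⁻⁵ × sin 28° = 6.84×10⁻⁵ s⁻¹
Height gradient: |∂Z/∂n| = 120 m / 352000 m = 3.41×10⁻⁴
On a pressure surface, geostrophic balance gives V_g = (g/f)|∂Z/∂n|:
V_g = 9.81 × 3.41×10⁻⁴ / 6.84×10⁻⁵ = 48.9 m/s

48.9 m s⁻¹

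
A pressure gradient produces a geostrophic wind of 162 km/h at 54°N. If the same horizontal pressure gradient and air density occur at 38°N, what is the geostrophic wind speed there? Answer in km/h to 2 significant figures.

210 km/h

With the same pressure gradient and density, V_g ∝ 1/f ∝ 1/sin φ.
V₂ = V₁ · sin φ₁ / sin φ₂ = 162 × sin 54° / sin 38°
V₂ = 162 × 0.8090/0.6157 = 210 km/h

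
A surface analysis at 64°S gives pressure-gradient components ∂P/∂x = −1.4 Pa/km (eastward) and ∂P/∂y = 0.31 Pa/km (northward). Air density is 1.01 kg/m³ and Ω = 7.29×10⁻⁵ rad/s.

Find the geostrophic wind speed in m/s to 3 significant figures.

10.8 m/s

Coriolis parameter at 64°S:
f = 2Ω sin φ = 2 × 7.29×10⁻⁵ × sin 64° = 1.31×10⁻⁴ s⁻¹
In the Southern Hemisphere f is negative: f = −1.31×10⁻⁴ s⁻¹.
Component geostrophic relations (x east, y north):
u_g = −(1/(fρ)) ∂P/∂y,  v_g = (1/(fρ)) ∂P/∂x
u_g = −(0.31×10⁻³)/(−1.31×10⁻⁴ × 1.01) = 2.34 m/s;  v_g = (−1.4×10⁻³)/(−1.31×10⁻⁴ × 1.01) = 10.6 m/s
|V_g| = √(u_g² + v_g²) = 10.8 m/s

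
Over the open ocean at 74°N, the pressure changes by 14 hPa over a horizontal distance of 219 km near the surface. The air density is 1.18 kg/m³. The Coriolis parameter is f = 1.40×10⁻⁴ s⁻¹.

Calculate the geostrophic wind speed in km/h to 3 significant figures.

139 km/h

Pressure gradient: |∂P/∂n| = 1400 Pa / 219000 m = 6.39×10⁻³ Pa/m
Geostrophic balance (pressure-gradient force = Coriolis force):
V_g = (1/(fρ)) |∂P/∂n| = 6.39×10⁻³ / (1.40×10⁻⁴ × 1.18) = 38.7 m/s
Converting: 38.7 m/s × 3.6 = 139 km/h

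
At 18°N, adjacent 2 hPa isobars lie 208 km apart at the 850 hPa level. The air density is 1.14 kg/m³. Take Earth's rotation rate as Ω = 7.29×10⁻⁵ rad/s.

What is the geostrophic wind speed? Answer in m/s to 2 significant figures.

19 m/s

Coriolis parameter at 18°N:
f = 2Ω sin φ = 2 × 7.29×10⁻⁵ × sin 18° = 4.51×10⁻⁵ s⁻¹
Pressure gradient: |∂P/∂n| = 200 Pa / 208000 m = 9.62×10⁻⁴ Pa/m
Geostrophic balance (pressure-gradient force = Coriolis force):
V_g = (1/(fρ)) |∂P/∂n| = 9.62×10⁻⁴ / (4.51×10⁻⁵ × 1.14) = 18.7 m/s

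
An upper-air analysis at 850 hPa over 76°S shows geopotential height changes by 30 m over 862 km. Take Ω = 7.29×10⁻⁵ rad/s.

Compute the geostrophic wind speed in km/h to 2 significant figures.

8.7 km/h

Coriolis parameter at 76°S:
f = 2Ω sin φ = 2 × 7.29×10⁻⁵ × sin 76° = 1.41×10⁻⁴ s⁻¹
Height gradient: |∂Z/∂n| = 30 m / 862000 m = 3.48×10⁻⁵
On a pressure surface, geostrophic balance gives V_g = (g/f)|∂Z/∂n|:
V_g = 9.81 × 3.48×10⁻⁵ / 1.41×10⁻⁴ = 2.41 m/s
Converting: 2.41 m/s × 3.6 = 8.7 km/h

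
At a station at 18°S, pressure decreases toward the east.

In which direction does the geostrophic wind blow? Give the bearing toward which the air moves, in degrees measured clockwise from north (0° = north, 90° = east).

000°

The pressure-gradient force points toward the east (bearing 090°).
Geostrophic balance: in the Southern Hemisphere the Coriolis force deflects motion to the left, so the geostrophic wind blows 90° to the left of the pressure-gradient force (low pressure on the right).
Rotating 090° by 90° counterclockwise gives 000° — the wind blows toward the north.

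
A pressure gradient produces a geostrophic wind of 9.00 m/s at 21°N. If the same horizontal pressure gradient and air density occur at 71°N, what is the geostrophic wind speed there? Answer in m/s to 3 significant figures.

3.41 m/s

With the same pressure gradient and density, V_g ∝ 1/f ∝ 1/sin φ.
V₂ = V₁ · sin φ₁ / sin φ₂ = 9.00 × sin 21° / sin 71°
V₂ = 9.00 × 0.3584/0.9455 = 3.41 m/s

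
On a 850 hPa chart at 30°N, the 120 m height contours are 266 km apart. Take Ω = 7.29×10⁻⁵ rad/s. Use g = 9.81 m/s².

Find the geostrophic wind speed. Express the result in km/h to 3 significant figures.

Coriolis parameter at 30°N:
f = 2Ω sin φ = 2 × 7.29×10⁻⁵ × sin 30° = 7.29×10⁻⁵ s⁻¹
Height gradient: |∂Z/∂n| = 120 m / 266000 m = 4.51×10⁻⁴
On a pressure surface, geostrophic balance gives V_g = (g/f)|∂Z/∂n|:
V_g = 9.81 × 4.51×10⁻⁴ / 7.29×10⁻⁵ = 60.7 m/s
Converting: 60.7 m/s × 3.6 = 219 km/h

219 km/h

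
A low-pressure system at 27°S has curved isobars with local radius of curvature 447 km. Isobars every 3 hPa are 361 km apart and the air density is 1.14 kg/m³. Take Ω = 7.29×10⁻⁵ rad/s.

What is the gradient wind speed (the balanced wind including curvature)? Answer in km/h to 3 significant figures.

30.8 km/h

Coriolis parameter at 27°S:
f = 2Ω sin φ = 2 × 7.29×10⁻⁵ × sin 27° = 6.62×10⁻⁵ s⁻¹
Pressure gradient: |∂P/∂n| = 300 Pa / 361000 m = 8.31×10⁻⁴ Pa/m
Geostrophic speed: V_g = |∂P/∂n|/(fρ) = 8.31×10⁻⁴/(6.62×10⁻⁵ × 1.14) = 11.0 m/s
Around a low, centrifugal force acts outward with Coriolis, so pressure-gradient force balances both:
(1/ρ)|∂P/∂n| = fV + V²/R  →  V² + fR·V − fR·V_g = 0
With fR = 6.62×10⁻⁵ × 447×10³ m = 29.6 m/s:
V = [−fR + √((fR)² + 4 fR V_g)]/2 = [−29.6 + √(29.6² + 4×29.6×11)]/2 = 8.55 m/s
Subgeostrophic (V < V_g = 11 m/s), as expected around a low.
Converting: 8.55 m/s × 3.6 = 30.8 km/h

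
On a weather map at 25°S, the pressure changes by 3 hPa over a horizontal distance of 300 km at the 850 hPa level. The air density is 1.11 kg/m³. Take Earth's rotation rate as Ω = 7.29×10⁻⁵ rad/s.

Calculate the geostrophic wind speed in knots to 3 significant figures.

28.4 knots

Coriolis parameter at 25°S:
f = 2Ω sin φ = 2 × 7.29×10⁻⁵ × sin 25° = 6.16×10⁻⁵ s⁻¹
Pressure gradient: |∂P/∂n| = 300 Pa / 300000 m = 1.00×10⁻³ Pa/m
Geostrophic balance (pressure-gradient force = Coriolis force):
V_g = (1/(fρ)) |∂P/∂n| = 1.00×10⁻³ / (6.16×10⁻⁵ × 1.11) = 14.6 m/s
Converting: 14.6 m/s × 1.944 = 28.4 knots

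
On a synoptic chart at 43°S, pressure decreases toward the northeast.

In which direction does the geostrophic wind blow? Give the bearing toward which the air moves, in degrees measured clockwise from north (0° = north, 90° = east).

315°

The pressure-gradient force points toward the northeast (bearing 045°).
Geostrophic balance: in the Southern Hemisphere the Coriolis force deflects motion to the left, so the geostrophic wind blows 90° to the left of the pressure-gradient force (low pressure on the right).
Rotating 045° by 90° counterclockwise gives 315° — the wind blows toward the northwest.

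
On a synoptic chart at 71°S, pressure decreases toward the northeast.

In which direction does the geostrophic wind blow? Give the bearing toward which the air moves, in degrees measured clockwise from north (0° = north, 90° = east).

The pressure-gradient force points toward the northeast (bearing 045°).
Geostrophic balance: in the Southern Hemisphere the Coriolis force deflects motion to the left, so the geostrophic wind blows 90° to the left of the pressure-gradient force (low pressure on the right).
Rotating 045° by 90° counterclockwise gives 315° — the wind blows toward the northwest.

315°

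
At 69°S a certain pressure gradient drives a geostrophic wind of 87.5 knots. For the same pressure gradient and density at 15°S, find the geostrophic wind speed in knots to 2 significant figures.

With the same pressure gradient and density, V_g ∝ 1/f ∝ 1/sin φ.
V₂ = V₁ · sin φ₁ / sin φ₂ = 87.5 × sin 69° / sin 15°
V₂ = 87.5 × 0.9336/0.2588 = 320 knots

320 knots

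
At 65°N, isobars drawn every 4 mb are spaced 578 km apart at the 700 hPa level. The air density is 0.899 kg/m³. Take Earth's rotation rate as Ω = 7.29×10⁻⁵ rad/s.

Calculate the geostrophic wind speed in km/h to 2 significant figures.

Coriolis parameter at 65°N:
f = 2Ω sin φ = 2 × 7.29×10⁻⁵ × sin 65° = 1.32×10⁻⁴ s⁻¹
Pressure gradient: |∂P/∂n| = 400 Pa / 578000 m = 6.92×10⁻⁴ Pa/m
Geostrophic balance (pressure-gradient force = Coriolis force):
V_g = (1/(fρ)) |∂P/∂n| = 6.92×10⁻⁴ / (1.32×10⁻⁴ × 0.899) = 5.83 m/s
Converting: 5.83 m/s × 3.6 = 21 km/h

21 km/h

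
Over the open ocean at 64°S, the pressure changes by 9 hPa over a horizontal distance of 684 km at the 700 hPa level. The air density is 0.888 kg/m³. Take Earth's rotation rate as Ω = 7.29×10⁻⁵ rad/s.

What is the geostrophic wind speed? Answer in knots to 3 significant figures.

Coriolis parameter at 64°S:
f = 2Ω sin φ = 2 × 7.29×10⁻⁵ × sin 64° = 1.31×10⁻⁴ s⁻¹
Pressure gradient: |∂P/∂n| = 900 Pa / 684000 m = 1.32×10⁻³ Pa/m
Geostrophic balance (pressure-gradient force = Coriolis force):
V_g = (1/(fρ)) |∂P/∂n| = 1.32×10⁻³ / (1.31×10⁻⁴ × 0.888) = 11.3 m/s
Converting: 11.3 m/s × 1.944 = 22.0 knots

22.0 knots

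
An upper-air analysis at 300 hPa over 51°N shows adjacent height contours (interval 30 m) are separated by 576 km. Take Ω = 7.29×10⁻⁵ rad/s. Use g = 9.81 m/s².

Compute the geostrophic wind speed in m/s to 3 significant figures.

Coriolis parameter at 51°N:
f = 2Ω sin φ = 2 × 7.29×10⁻⁵ × sin 51° = 1.13×10⁻⁴ s⁻¹
Height gradient: |∂Z/∂n| = 30 m / 576000 m = 5.21×10⁻⁵
On a pressure surface, geostrophic balance gives V_g = (g/f)|∂Z/∂n|:
V_g = 9.81 × 5.21×10⁻⁵ / 1.13×10⁻⁴ = 4.51 m/s

4.51 m/s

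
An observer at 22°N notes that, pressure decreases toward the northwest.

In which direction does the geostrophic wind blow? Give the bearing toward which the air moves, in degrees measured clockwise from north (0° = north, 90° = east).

The pressure-gradient force points toward the northwest (bearing 315°).
Geostrophic balance: in the Northern Hemisphere the Coriolis force deflects motion to the right, so the geostrophic wind blows 90° to the right of the pressure-gradient force (low pressure on the left).
Rotating 315° by 90° clockwise gives 045° — the wind blows toward the northeast.

045°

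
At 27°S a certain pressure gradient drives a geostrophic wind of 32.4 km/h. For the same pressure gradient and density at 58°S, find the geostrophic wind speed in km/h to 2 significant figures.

With the same pressure gradient and density, V_g ∝ 1/f ∝ 1/sin φ.
V₂ = V₁ · sin φ₁ / sin φ₂ = 32.4 × sin 27° / sin 58°
V₂ = 32.4 × 0.4540/0.8480 = 17 km/h

17 km/h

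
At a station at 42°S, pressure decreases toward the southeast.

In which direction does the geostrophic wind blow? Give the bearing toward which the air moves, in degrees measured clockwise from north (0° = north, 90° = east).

The pressure-gradient force points toward the southeast (bearing 135°).
Geostrophic balance: in the Southern Hemisphere the Coriolis force deflects motion to the left, so the geostrophic wind blows 90° to the left of the pressure-gradient force (low pressure on the right).
Rotating 135° by 90° counterclockwise gives 045° — the wind blows toward the northeast.

045°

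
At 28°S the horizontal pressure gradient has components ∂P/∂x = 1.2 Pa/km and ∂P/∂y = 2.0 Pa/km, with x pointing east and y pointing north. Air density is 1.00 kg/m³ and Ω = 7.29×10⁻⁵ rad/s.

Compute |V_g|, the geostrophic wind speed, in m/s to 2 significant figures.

34 m/s

Coriolis parameter at 28°S:
f = 2Ω sin φ = 2 × 7.29×10⁻⁵ × sin 28° = 6.84×10⁻⁵ s⁻¹
In the Southern Hemisphere f is negative: f = −6.84×10⁻⁵ s⁻¹.
Component geostrophic relations (x east, y north):
u_g = −(1/(fρ)) ∂P/∂y,  v_g = (1/(fρ)) ∂P/∂x
u_g = −(2.0×10⁻³)/(−6.84×10⁻⁵ × 1.00) = 29.2 m/s;  v_g = (1.2×10⁻³)/(−6.84×10⁻⁵ × 1.00) = −17.5 m/s
|V_g| = √(u_g² + v_g²) = 34.1 m/s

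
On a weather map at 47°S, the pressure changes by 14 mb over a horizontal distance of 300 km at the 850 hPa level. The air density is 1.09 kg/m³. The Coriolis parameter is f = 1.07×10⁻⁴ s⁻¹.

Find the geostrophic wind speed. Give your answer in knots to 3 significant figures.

Pressure gradient: |∂P/∂n| = 1400 Pa / 300000 m = 4.67×10⁻³ Pa/m
Geostrophic balance (pressure-gradient force = Coriolis force):
V_g = (1/(fρ)) |∂P/∂n| = 4.67×10⁻³ / (1.07×10⁻⁴ × 1.09) = 40.0 m/s
Converting: 40.0 m/s × 1.944 = 77.8 knots

77.8 knots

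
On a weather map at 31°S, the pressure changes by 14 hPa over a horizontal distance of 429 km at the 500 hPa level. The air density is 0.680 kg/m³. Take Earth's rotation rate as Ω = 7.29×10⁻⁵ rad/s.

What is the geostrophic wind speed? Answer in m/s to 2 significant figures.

Coriolis parameter at 31°S:
f = 2Ω sin φ = 2 × 7.29×10⁻⁵ × sin 31° = 7.51×10⁻⁵ s⁻¹
Pressure gradient: |∂P/∂n| = 1400 Pa / 429000 m = 3.26×10⁻³ Pa/m
Geostrophic balance (pressure-gradient force = Coriolis force):
V_g = (1/(fρ)) |∂P/∂n| = 3.26×10⁻³ / (7.51×10⁻⁵ × 0.680) = 63.9 m/s

64 m/s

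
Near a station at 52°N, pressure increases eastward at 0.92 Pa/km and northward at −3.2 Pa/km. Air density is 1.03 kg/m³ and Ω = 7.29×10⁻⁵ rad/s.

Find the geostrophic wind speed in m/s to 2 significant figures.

Coriolis parameter at 52°N:
f = 2Ω sin φ = 2 × 7.29×10⁻⁵ × sin 52° = 1.15×10⁻⁴ s⁻¹
Component geostrophic relations (x east, y north):
u_g = −(1/(fρ)) ∂P/∂y,  v_g = (1/(fρ)) ∂P/∂x
u_g = −(−3.2×10⁻³)/(1.15×10⁻⁴ × 1.03) = 27.0 m/s;  v_g = (0.92×10⁻³)/(1.15×10⁻⁴ × 1.03) = 7.77 m/s
|V_g| = √(u_g² + v_g²) = 28.1 m/s

28 m/s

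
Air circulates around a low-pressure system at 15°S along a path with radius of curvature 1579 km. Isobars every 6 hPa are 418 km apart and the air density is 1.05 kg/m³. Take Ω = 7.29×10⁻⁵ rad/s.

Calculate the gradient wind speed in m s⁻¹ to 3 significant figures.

Coriolis parameter at 15°S:
f = 2Ω sin φ = 2 × 7.29×10⁻⁵ × sin 15° = 3.77×10⁻⁵ s⁻¹
Pressure gradient: |∂P/∂n| = 600 Pa / 418000 m = 1.44×10⁻³ Pa/m
Geostrophic speed: V_g = |∂P/∂n|/(fρ) = 1.44×10⁻³/(3.77×10⁻⁵ × 1.05) = 36.2 m/s
Around a low, centrifugal force acts outward with Coriolis, so pressure-gradient force balances both:
(1/ρ)|∂P/∂n| = fV + V²/R  →  V² + fR·V − fR·V_g = 0
With fR = 3.77×10⁻⁵ × 1579×10³ m = 59.6 m/s:
V = [−fR + √((fR)² + 4 fR V_g)]/2 = [−59.6 + √(59.6² + 4×59.6×36.2)]/2 = 25.4 m/s
Subgeostrophic (V < V_g = 36.2 m/s), as expected around a low.

25.4 m s⁻¹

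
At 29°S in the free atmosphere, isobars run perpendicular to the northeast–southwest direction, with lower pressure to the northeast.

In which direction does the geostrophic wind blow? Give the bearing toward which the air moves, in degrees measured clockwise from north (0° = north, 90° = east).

315°

The pressure-gradient force points toward the northeast (bearing 045°).
Geostrophic balance: in the Southern Hemisphere the Coriolis force deflects motion to the left, so the geostrophic wind blows 90° to the left of the pressure-gradient force (low pressure on the right).
Rotating 045° by 90° counterclockwise gives 315° — the wind blows toward the northwest.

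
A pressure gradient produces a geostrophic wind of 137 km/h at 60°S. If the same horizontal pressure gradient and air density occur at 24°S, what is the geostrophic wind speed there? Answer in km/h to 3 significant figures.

With the same pressure gradient and density, V_g ∝ 1/f ∝ 1/sin φ.
V₂ = V₁ · sin φ₁ / sin φ₂ = 137 × sin 60° / sin 24°
V₂ = 137 × 0.8660/0.4067 = 292 km/h

292 km/h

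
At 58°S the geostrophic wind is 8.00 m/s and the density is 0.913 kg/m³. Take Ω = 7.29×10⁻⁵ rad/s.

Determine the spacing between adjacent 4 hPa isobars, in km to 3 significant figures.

443 km

Coriolis parameter at 58°S:
f = 2Ω sin φ = 2 × 7.29×10⁻⁵ × sin 58° = 1.24×10⁻⁴ s⁻¹
Geostrophic balance rearranged: |∂P/∂n| = f ρ V_g
|∂P/∂n| = 1.24×10⁻⁴ × 0.913 × 8.00 = 9.03×10⁻⁴ Pa/m
Isobar spacing: Δn = ΔP/|∂P/∂n| = 400 Pa / 9.03×10⁻⁴ Pa/m = 442916 m ≈ 443 km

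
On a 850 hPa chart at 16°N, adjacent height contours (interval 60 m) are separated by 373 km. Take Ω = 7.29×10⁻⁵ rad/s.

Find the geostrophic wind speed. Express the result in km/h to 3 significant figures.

141 km/h

Coriolis parameter at 16°N:
f = 2Ω sin φ = 2 × 7.29×10⁻⁵ × sin 16° = 4.02×10⁻⁵ s⁻¹
Height gradient: |∂Z/∂n| = 60 m / 373000 m = 1.61×10⁻⁴
On a pressure surface, geostrophic balance gives V_g = (g/f)|∂Z/∂n|:
V_g = 9.81 × 1.61×10⁻⁴ / 4.02×10⁻⁵ = 39.3 m/s
Converting: 39.3 m/s × 3.6 = 141 km/h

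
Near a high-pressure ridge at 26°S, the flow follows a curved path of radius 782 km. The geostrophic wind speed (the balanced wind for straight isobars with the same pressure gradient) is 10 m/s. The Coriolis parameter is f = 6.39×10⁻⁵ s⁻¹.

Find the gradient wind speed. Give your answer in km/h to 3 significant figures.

Around a high, pressure-gradient force acts outward with centrifugal, so Coriolis balances both:
fV = (1/ρ)|∂P/∂n| + V²/R  →  V² − fR·V + fR·V_g = 0
With fR = 6.39×10⁻⁵ × 782×10³ m = 50.0 m/s:
V = [fR − √((fR)² − 4 fR V_g)]/2 = [50.0 − √(50.0² − 4×50.0×10)]/2 = 13.8 m/s
Supergeostrophic (V > V_g = 10 m/s), as expected around a high.
Converting: 13.8 m/s × 3.6 = 49.8 km/h

49.8 km/h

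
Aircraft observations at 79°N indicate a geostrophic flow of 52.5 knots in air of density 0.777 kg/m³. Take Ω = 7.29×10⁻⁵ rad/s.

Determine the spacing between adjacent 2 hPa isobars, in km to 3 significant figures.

66.6 km

Coriolis parameter at 79°N:
f = 2Ω sin φ = 2 × 7.29×10⁻⁵ × sin 79° = 1.43×10⁻⁴ s⁻¹
Wind speed in SI: 52.5 knots = 27.0 m/s
Geostrophic balance rearranged: |∂P/∂n| = f ρ V_g
|∂P/∂n| = 1.43×10⁻⁴ × 0.777 × 27.0 = 3.00×10⁻³ Pa/m
Isobar spacing: Δn = ΔP/|∂P/∂n| = 200 Pa / 3.00×10⁻³ Pa/m = 66590 m ≈ 66.6 km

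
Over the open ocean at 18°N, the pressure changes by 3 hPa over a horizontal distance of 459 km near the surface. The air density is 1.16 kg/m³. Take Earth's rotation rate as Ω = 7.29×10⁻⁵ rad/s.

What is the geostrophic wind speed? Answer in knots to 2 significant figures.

Coriolis parameter at 18°N:
f = 2Ω sin φ = 2 × 7.29×10⁻⁵ × sin 18° = 4.51×10⁻⁵ s⁻¹
Pressure gradient: |∂P/∂n| = 300 Pa / 459000 m = 6.54×10⁻⁴ Pa/m
Geostrophic balance (pressure-gradient force = Coriolis force):
V_g = (1/(fρ)) |∂P/∂n| = 6.54×10⁻⁴ / (4.51×10⁻⁵ × 1.16) = 12.5 m/s
Converting: 12.5 m/s × 1.944 = 24 knots

24 knots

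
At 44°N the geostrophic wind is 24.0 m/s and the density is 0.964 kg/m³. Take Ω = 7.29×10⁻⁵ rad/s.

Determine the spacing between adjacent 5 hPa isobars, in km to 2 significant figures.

Coriolis parameter at 44°N:
f = 2Ω sin φ = 2 × 7.29×10⁻⁵ × sin 44° = 1.01×10⁻⁴ s⁻¹
Geostrophic balance rearranged: |∂P/∂n| = f ρ V_g
|∂P/∂n| = 1.01×10⁻⁴ × 0.964 × 24.0 = 2.34×10⁻³ Pa/m
Isobar spacing: Δn = ΔP/|∂P/∂n| = 500 Pa / 2.34×10⁻³ Pa/m = 213380 m ≈ 210 km

210 km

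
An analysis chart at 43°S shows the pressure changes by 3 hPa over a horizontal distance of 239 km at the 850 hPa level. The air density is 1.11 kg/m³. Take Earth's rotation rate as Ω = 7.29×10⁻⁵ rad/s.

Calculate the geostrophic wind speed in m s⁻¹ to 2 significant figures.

11 m s⁻¹

Coriolis parameter at 43°S:
f = 2Ω sin φ = 2 × 7.29×10⁻⁵ × sin 43° = 9.94×10⁻⁵ s⁻¹
Pressure gradient: |∂P/∂n| = 300 Pa / 239000 m = 1.26×10⁻³ Pa/m
Geostrophic balance (pressure-gradient force = Coriolis force):
V_g = (1/(fρ)) |∂P/∂n| = 1.26×10⁻³ / (9.94×10⁻⁵ × 1.11) = 11.4 m/s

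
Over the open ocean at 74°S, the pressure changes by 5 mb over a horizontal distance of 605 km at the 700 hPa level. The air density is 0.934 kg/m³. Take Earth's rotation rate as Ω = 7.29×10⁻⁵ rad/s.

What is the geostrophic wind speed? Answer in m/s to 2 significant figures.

Coriolis parameter at 74°S:
f = 2Ω sin φ = 2 × 7.29×10⁻⁵ × sin 74° = 1.40×10⁻⁴ s⁻¹
Pressure gradient: |∂P/∂n| = 500 Pa / 605000 m = 8.26×10⁻⁴ Pa/m
Geostrophic balance (pressure-gradient force = Coriolis force):
V_g = (1/(fρ)) |∂P/∂n| = 8.26×10⁻⁴ / (1.40×10⁻⁴ × 0.934) = 6.31 m/s

6.3 m/s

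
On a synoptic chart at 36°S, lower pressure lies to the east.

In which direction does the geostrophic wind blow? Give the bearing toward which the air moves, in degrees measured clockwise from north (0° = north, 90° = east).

000°

The pressure-gradient force points toward the east (bearing 090°).
Geostrophic balance: in the Southern Hemisphere the Coriolis force deflects motion to the left, so the geostrophic wind blows 90° to the left of the pressure-gradient force (low pressure on the right).
Rotating 090° by 90° counterclockwise gives 000° — the wind blows toward the north.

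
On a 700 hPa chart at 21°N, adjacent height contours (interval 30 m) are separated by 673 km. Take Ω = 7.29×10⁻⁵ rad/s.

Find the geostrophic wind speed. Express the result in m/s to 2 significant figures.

8.4 m/s

Coriolis parameter at 21°N:
f = 2Ω sin φ = 2 × 7.29×10⁻⁵ × sin 21° = 5.23×10⁻⁵ s⁻¹
Height gradient: |∂Z/∂n| = 30 m / 673000 m = 4.46×10⁻⁵
On a pressure surface, geostrophic balance gives V_g = (g/f)|∂Z/∂n|:
V_g = 9.81 × 4.46×10⁻⁵ / 5.23×10⁻⁵ = 8.37 m/s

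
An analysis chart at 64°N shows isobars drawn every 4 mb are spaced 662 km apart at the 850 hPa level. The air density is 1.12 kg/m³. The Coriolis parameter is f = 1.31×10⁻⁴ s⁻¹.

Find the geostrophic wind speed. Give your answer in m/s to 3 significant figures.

Pressure gradient: |∂P/∂n| = 400 Pa / 662000 m = 6.04×10⁻⁴ Pa/m
Geostrophic balance (pressure-gradient force = Coriolis force):
V_g = (1/(fρ)) |∂P/∂n| = 6.04×10⁻⁴ / (1.31×10⁻⁴ × 1.12) = 4.12 m/s

4.12 m/s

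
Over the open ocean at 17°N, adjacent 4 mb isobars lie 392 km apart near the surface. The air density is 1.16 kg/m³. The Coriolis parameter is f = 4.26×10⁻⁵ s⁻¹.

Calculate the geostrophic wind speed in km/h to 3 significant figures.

74.3 km/h

Pressure gradient: |∂P/∂n| = 400 Pa / 392000 m = 1.02×10⁻³ Pa/m
Geostrophic balance (pressure-gradient force = Coriolis force):
V_g = (1/(fρ)) |∂P/∂n| = 1.02×10⁻³ / (4.26×10⁻⁵ × 1.16) = 20.6 m/s
Converting: 20.6 m/s × 3.6 = 74.3 km/h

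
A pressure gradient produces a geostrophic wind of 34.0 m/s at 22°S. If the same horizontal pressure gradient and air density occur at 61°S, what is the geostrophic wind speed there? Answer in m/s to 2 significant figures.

With the same pressure gradient and density, V_g ∝ 1/f ∝ 1/sin φ.
V₂ = V₁ · sin φ₁ / sin φ₂ = 34.0 × sin 22° / sin 61°
V₂ = 34.0 × 0.3746/0.8746 = 15 m/s

15 m/s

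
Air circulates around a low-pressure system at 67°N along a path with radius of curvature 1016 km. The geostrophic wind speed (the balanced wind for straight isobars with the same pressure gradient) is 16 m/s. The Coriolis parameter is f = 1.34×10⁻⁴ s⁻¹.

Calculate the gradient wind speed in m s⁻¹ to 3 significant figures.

Around a low, centrifugal force acts outward with Coriolis, so pressure-gradient force balances both:
(1/ρ)|∂P/∂n| = fV + V²/R  →  V² + fR·V − fR·V_g = 0
With fR = 1.34×10⁻⁴ × 1016×10³ m = 136 m/s:
V = [−fR + √((fR)² + 4 fR V_g)]/2 = [−136 + √(136² + 4×136×16)]/2 = 14.5 m/s
Subgeostrophic (V < V_g = 16 m/s), as expected around a low.

14.5 m s⁻¹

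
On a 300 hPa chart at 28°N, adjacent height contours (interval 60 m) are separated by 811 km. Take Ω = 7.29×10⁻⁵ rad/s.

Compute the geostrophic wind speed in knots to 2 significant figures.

21 knots

Coriolis parameter at 28°N:
f = 2Ω sin φ = 2 × 7.29×10⁻⁵ × sin 28° = 6.84×10⁻⁵ s⁻¹
Height gradient: |∂Z/∂n| = 60 m / 811000 m = 7.40×10⁻⁵
On a pressure surface, geostrophic balance gives V_g = (g/f)|∂Z/∂n|:
V_g = 9.81 × 7.40×10⁻⁵ / 6.84×10⁻⁵ = 10.6 m/s
Converting: 10.6 m/s × 1.944 = 21 knots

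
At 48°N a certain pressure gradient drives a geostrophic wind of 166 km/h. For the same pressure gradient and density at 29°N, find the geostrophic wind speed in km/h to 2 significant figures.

With the same pressure gradient and density, V_g ∝ 1/f ∝ 1/sin φ.
V₂ = V₁ · sin φ₁ / sin φ₂ = 166 × sin 48° / sin 29°
V₂ = 166 × 0.7431/0.4848 = 250 km/h

250 km/h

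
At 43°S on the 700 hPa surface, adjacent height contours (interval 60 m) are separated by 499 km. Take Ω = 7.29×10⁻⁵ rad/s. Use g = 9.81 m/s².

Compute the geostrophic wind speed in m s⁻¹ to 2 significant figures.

Coriolis parameter at 43°S:
f = 2Ω sin φ = 2 × 7.29×10⁻⁵ × sin 43° = 9.94×10⁻⁵ s⁻¹
Height gradient: |∂Z/∂n| = 60 m / 499000 m = 1.20×10⁻⁴
On a pressure surface, geostrophic balance gives V_g = (g/f)|∂Z/∂n|:
V_g = 9.81 × 1.20×10⁻⁴ / 9.94×10⁻⁵ = 11.9 m/s

12 m s⁻¹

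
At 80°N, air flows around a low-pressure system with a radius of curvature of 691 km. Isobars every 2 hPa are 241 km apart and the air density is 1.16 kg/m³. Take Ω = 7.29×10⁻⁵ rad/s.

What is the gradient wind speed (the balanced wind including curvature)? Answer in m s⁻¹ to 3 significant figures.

Coriolis parameter at 80°N:
f = 2Ω sin φ = 2 × 7.29×10⁻⁵ × sin 80° = 1.44×10⁻⁴ s⁻¹
Pressure gradient: |∂P/∂n| = 200 Pa / 241000 m = 8.30×10⁻⁴ Pa/m
Geostrophic speed: V_g = |∂P/∂n|/(fρ) = 8.30×10⁻⁴/(1.44×10⁻⁴ × 1.16) = 4.98 m/s
Around a low, centrifugal force acts outward with Coriolis, so pressure-gradient force balances both:
(1/ρ)|∂P/∂n| = fV + V²/R  →  V² + fR·V − fR·V_g = 0
With fR = 1.44×10⁻⁴ × 691×10³ m = 99.2 m/s:
V = [−fR + √((fR)² + 4 fR V_g)]/2 = [−99.2 + √(99.2² + 4×99.2×4.98)]/2 = 4.75 m/s
Subgeostrophic (V < V_g = 4.98 m/s), as expected around a low.

4.75 m s⁻¹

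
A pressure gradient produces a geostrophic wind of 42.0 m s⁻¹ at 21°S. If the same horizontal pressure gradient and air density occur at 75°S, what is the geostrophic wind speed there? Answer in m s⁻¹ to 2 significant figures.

16 m s⁻¹

With the same pressure gradient and density, V_g ∝ 1/f ∝ 1/sin φ.
V₂ = V₁ · sin φ₁ / sin φ₂ = 42.0 × sin 21° / sin 75°
V₂ = 42.0 × 0.3584/0.9659 = 16 m s⁻¹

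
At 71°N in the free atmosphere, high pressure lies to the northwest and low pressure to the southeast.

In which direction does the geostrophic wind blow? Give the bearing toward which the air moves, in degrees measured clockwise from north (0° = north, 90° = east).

225°

The pressure-gradient force points toward the southeast (bearing 135°).
Geostrophic balance: in the Northern Hemisphere the Coriolis force deflects motion to the right, so the geostrophic wind blows 90° to the right of the pressure-gradient force (low pressure on the left).
Rotating 135° by 90° clockwise gives 225° — the wind blows toward the southwest.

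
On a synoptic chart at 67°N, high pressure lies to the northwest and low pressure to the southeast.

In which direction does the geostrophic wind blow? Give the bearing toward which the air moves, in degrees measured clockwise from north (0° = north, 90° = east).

225°

The pressure-gradient force points toward the southeast (bearing 135°).
Geostrophic balance: in the Northern Hemisphere the Coriolis force deflects motion to the right, so the geostrophic wind blows 90° to the right of the pressure-gradient force (low pressure on the left).
Rotating 135° by 90° clockwise gives 225° — the wind blows toward the southwest.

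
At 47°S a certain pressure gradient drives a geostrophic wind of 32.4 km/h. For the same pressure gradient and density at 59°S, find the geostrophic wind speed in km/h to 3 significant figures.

27.6 km/h

With the same pressure gradient and density, V_g ∝ 1/f ∝ 1/sin φ.
V₂ = V₁ · sin φ₁ / sin φ₂ = 32.4 × sin 47° / sin 59°
V₂ = 32.4 × 0.7314/0.8572 = 27.6 km/h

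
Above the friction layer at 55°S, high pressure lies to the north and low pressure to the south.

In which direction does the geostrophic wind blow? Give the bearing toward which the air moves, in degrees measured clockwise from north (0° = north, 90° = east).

The pressure-gradient force points toward the south (bearing 180°).
Geostrophic balance: in the Southern Hemisphere the Coriolis force deflects motion to the left, so the geostrophic wind blows 90° to the left of the pressure-gradient force (low pressure on the right).
Rotating 180° by 90° counterclockwise gives 090° — the wind blows toward the east.

090°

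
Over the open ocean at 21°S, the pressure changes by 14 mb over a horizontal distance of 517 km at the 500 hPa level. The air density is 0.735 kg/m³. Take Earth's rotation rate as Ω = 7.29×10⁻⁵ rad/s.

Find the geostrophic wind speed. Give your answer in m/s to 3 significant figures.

Coriolis parameter at 21°S:
f = 2Ω sin φ = 2 × 7.29×10⁻⁵ × sin 21° = 5.23×10⁻⁵ s⁻¹
Pressure gradient: |∂P/∂n| = 1400 Pa / 517000 m = 2.71×10⁻³ Pa/m
Geostrophic balance (pressure-gradient force = Coriolis force):
V_g = (1/(fρ)) |∂P/∂n| = 2.71×10⁻³ / (5.23×10⁻⁵ × 0.735) = 70.5 m/s

70.5 m/s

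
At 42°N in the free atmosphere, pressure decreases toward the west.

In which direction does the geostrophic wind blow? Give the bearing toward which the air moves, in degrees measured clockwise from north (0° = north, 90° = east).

The pressure-gradient force points toward the west (bearing 270°).
Geostrophic balance: in the Northern Hemisphere the Coriolis force deflects motion to the right, so the geostrophic wind blows 90° to the right of the pressure-gradient force (low pressure on the left).
Rotating 270° by 90° clockwise gives 000° — the wind blows toward the north.

000°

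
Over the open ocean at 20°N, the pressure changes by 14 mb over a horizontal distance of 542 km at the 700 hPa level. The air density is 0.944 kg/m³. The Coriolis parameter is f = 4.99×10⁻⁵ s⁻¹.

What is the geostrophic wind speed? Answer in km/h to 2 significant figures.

Pressure gradient: |∂P/∂n| = 1400 Pa / 542000 m = 2.58×10⁻³ Pa/m
Geostrophic balance (pressure-gradient force = Coriolis force):
V_g = (1/(fρ)) |∂P/∂n| = 2.58×10⁻³ / (4.99×10⁻⁵ × 0.944) = 54.8 m/s
Converting: 54.8 m/s × 3.6 = 200 km/h

200 km/h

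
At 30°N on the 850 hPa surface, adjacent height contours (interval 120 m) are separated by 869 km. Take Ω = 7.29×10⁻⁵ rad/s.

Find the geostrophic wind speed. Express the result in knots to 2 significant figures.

36 knots

Coriolis parameter at 30°N:
f = 2Ω sin φ = 2 × 7.29×10⁻⁵ × sin 30° = 7.29×10⁻⁵ s⁻¹
Height gradient: |∂Z/∂n| = 120 m / 869000 m = 1.38×10⁻⁴
On a pressure surface, geostrophic balance gives V_g = (g/f)|∂Z/∂n|:
V_g = 9.81 × 1.38×10⁻⁴ / 7.29×10⁻⁵ = 18.6 m/s
Converting: 18.6 m/s × 1.944 = 36 knots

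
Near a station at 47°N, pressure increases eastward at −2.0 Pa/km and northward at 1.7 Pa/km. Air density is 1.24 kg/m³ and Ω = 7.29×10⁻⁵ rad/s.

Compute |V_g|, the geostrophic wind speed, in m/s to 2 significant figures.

Coriolis parameter at 47°N:
f = 2Ω sin φ = 2 × 7.29×10⁻⁵ × sin 47° = 1.07×10⁻⁴ s⁻¹
Component geostrophic relations (x east, y north):
u_g = −(1/(fρ)) ∂P/∂y,  v_g = (1/(fρ)) ∂P/∂x
u_g = −(1.7×10⁻³)/(1.07×10⁻⁴ × 1.24) = −12.9 m/s;  v_g = (−2.0×10⁻³)/(1.07×10⁻⁴ × 1.24) = −15.1 m/s
|V_g| = √(u_g² + v_g²) = 19.9 m/s

20 m/s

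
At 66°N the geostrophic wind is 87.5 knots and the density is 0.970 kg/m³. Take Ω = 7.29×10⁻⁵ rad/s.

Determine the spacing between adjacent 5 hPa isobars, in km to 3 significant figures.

Coriolis parameter at 66°N:
f = 2Ω sin φ = 2 × 7.29×10⁻⁵ × sin 66° = 1.33×10⁻⁴ s⁻¹
Wind speed in SI: 87.5 knots = 45.0 m/s
Geostrophic balance rearranged: |∂P/∂n| = f ρ V_g
|∂P/∂n| = 1.33×10⁻⁴ × 0.970 × 45.0 = 5.82×10⁻³ Pa/m
Isobar spacing: Δn = ΔP/|∂P/∂n| = 500 Pa / 5.82×10⁻³ Pa/m = 85973 m ≈ 86.0 km

86.0 km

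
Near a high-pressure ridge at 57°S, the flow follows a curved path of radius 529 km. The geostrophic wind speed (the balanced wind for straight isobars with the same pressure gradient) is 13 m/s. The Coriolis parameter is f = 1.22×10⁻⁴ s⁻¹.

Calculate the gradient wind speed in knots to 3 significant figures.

35.1 knots

Around a high, pressure-gradient force acts outward with centrifugal, so Coriolis balances both:
fV = (1/ρ)|∂P/∂n| + V²/R  →  V² − fR·V + fR·V_g = 0
With fR = 1.22×10⁻⁴ × 529×10³ m = 64.5 m/s:
V = [fR − √((fR)² − 4 fR V_g)]/2 = [64.5 − √(64.5² − 4×64.5×13)]/2 = 18 m/s
Supergeostrophic (V > V_g = 13 m/s), as expected around a high.
Converting: 18 m/s × 1.944 = 35.1 knots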